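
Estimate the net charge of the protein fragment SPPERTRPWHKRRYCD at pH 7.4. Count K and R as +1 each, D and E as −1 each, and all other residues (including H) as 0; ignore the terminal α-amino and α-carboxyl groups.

+3

Positive (K, R): R5, R7, K11, R12, R13 → +5.
Negative (D, E): E4, D16 → −2.
Net charge = (+5) + (−2) = +3.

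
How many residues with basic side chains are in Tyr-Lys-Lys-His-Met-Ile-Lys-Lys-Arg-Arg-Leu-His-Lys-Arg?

K, R, and H are the three residues with basic side chains (ε-amine, guanidinium, and imidazole respectively).
Matching residues: Lys2, Lys3, His4, Lys7, Lys8, Arg9, Arg10, His12, Lys13, Arg14.

10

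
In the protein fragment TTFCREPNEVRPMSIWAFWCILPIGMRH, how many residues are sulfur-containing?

The sulfur-bearing residues are cysteine (–SH) and methionine (–S–CH₃).
Matching residues: C4, M13, C20, M26.

4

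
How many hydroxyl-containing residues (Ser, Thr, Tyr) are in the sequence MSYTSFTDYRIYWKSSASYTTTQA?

Matching residues: S2, Y3, T4, S5, T7, Y9, Y12, S15, S16, S18, Y19, T20, T21, T22.

14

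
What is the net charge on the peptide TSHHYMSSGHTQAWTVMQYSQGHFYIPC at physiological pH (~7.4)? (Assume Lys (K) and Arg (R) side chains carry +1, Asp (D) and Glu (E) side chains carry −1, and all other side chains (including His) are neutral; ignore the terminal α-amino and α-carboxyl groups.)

Positive (K, R): none → +0.
Negative (D, E): none → −0.
Net charge = (+0) + (−0) = 0.

0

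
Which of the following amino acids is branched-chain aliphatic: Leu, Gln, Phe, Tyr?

Valine (V), leucine (L), and isoleucine (I) are the branched-chain amino acids.
Of the listed options, only Leu belongs to this group.

Leu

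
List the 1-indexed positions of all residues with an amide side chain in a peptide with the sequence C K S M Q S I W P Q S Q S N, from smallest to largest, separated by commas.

5, 10, 12, 14

The amide-side-chain residues are Asn (N) and Gln (Q).
Matching residues: Q5, Q10, Q12, N14.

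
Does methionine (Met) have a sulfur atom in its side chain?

The sulfur-bearing residues are cysteine (–SH) and methionine (–S–CH₃).
Methionine is in this group.

Yes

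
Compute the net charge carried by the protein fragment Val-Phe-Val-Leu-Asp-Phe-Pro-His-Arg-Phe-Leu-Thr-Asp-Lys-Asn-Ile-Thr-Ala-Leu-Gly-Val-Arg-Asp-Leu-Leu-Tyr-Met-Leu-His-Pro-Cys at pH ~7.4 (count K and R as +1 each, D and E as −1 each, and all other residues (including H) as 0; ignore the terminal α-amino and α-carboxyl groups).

Positive (K, R): Arg9, Lys14, Arg22 → +3.
Negative (D, E): Asp5, Asp13, Asp23 → −3.
Net charge = (+3) + (−3) = 0.

0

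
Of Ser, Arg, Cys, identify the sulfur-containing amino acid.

The sulfur-bearing residues are cysteine (–SH) and methionine (–S–CH₃).
Of the listed options, only Cys belongs to this group.

Cys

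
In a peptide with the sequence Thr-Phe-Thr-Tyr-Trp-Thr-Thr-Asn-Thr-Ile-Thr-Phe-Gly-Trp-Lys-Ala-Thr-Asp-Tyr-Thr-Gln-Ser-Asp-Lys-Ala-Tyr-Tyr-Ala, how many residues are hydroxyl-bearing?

The –OH-bearing residues are Ser, Thr (aliphatic alcohols), and Tyr (phenol).
Matching residues: Thr1, Thr3, Tyr4, Thr6, Thr7, Thr9, Thr11, Thr17, Tyr19, Thr20, Ser22, Tyr26, Tyr27.

13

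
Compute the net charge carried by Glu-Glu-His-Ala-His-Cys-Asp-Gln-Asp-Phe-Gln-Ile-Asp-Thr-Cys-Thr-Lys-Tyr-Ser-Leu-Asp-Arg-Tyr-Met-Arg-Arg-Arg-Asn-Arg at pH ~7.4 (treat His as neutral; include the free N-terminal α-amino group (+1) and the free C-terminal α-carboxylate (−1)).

At pH ~7.4 the Lys and Arg side chains are protonated (+1), the Asp and Glu side chains are deprotonated (−1), and with His taken as neutral all other side chains carry no charge.
Positive (K, R): Lys17, Arg22, Arg25, Arg26, Arg27, Arg29 → +6.
Negative (D, E): Glu1, Glu2, Asp7, Asp9, Asp13, Asp21 → −6.
The N-terminus (+1) and C-terminus (−1) cancel.
Net charge = (+6) + (−6) = 0.

0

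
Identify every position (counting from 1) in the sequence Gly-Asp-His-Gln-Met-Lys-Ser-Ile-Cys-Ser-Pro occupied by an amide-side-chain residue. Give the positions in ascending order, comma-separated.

Matching residues: Gln4.

4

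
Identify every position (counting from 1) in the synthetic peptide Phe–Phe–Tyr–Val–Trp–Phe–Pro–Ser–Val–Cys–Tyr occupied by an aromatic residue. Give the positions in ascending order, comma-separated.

1, 2, 3, 5, 6, 11

The aromatic amino acids are Phe (F, benzyl), Trp (W, indole), and Tyr (Y, phenol).
Matching residues: Phe1, Phe2, Tyr3, Trp5, Phe6, Tyr11.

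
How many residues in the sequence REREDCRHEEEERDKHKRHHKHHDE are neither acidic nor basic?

Acidic: D, E. Basic: K, R, H. All other residues are neither.
Matching residues: C6.

1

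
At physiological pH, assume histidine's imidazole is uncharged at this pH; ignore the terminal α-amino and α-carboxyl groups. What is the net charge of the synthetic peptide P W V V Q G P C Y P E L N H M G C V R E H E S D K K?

-1

The side chains ionized at physiological pH are Lys/Arg (+1) and Asp/Glu (−1); with His treated as neutral, nothing else contributes.
Positive (K, R): R19, K25, K26 → +3.
Negative (D, E): E11, E20, E22, D24 → −4.
Net charge = (+3) + (−4) = −1.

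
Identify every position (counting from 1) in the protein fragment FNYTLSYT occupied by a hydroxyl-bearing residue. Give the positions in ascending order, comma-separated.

3, 4, 6, 7, 8

S, T, and Y are the three residues with a side-chain hydroxyl.
Matching residues: Y3, T4, S6, Y7, T8.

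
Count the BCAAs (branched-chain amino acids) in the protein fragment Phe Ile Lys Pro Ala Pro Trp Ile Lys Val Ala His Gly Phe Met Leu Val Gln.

The BCAAs are Val, Leu, and Ile — aliphatic side chains with a branch point.
Matching residues: Ile2, Ile8, Val10, Leu16, Val17.

5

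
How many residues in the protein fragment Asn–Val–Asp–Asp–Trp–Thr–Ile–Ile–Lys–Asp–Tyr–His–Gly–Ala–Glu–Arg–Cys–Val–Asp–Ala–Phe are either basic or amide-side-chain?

Basic: H, K, R. Amide-side-chain: N, Q.
Basic residues here: Lys9, His12, Arg16 (3).
Amide-side-chain residues here: Asn1 (1).
The two groups share no amino acid, so total = 3 + 1 = 4.

4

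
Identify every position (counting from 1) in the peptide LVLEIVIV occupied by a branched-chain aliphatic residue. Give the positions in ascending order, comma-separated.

The BCAAs are Val, Leu, and Ile — aliphatic side chains with a branch point.
Matching residues: L1, V2, L3, I5, V6, I7, V8.

1, 2, 3, 5, 6, 7, 8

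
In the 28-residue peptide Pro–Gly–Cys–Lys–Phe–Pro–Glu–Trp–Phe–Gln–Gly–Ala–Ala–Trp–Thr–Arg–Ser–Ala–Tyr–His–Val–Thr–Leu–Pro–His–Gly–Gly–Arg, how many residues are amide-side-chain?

The amide-side-chain residues are Asn (N) and Gln (Q).
Matching residues: Gln10.

1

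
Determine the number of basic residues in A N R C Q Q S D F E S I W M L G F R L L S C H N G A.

Lysine (K), arginine (R), and histidine (H) have basic, nitrogen-containing side chains.
Matching residues: R3, R18, H23.

3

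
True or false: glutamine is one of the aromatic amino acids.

Phenylalanine (F), tryptophan (W), and tyrosine (Y) have aromatic ring side chains.
Glutamine is not in this group.

False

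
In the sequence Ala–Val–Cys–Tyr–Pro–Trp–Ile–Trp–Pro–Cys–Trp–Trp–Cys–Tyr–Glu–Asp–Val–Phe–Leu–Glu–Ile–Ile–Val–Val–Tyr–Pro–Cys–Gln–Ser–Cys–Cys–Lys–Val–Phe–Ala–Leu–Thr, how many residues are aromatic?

9

The aromatic amino acids are Phe (F, benzyl), Trp (W, indole), and Tyr (Y, phenol).
Matching residues: Tyr4, Trp6, Trp8, Trp11, Trp12, Tyr14, Phe18, Tyr25, Phe34.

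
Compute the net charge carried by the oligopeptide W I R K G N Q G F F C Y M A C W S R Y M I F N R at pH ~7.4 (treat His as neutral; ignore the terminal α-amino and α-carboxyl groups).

+4

The side chains ionized at physiological pH are Lys/Arg (+1) and Asp/Glu (−1); with His treated as neutral, nothing else contributes.
Positive (K, R): R3, K4, R18, R24 → +4.
Negative (D, E): none → −0.
Net charge = (+4) + (−0) = +4.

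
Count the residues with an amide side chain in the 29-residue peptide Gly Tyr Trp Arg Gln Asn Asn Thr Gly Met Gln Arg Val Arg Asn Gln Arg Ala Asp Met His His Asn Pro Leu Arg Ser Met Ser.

Asparagine (N) and glutamine (Q) have uncharged amide side chains.
Matching residues: Gln5, Asn6, Asn7, Gln11, Asn15, Gln16, Asn23.

7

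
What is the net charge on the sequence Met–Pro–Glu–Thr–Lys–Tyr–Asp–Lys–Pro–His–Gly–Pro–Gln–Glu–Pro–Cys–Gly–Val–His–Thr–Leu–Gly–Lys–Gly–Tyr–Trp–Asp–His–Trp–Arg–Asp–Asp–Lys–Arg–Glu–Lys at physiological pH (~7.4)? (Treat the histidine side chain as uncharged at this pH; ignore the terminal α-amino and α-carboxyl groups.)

0

The side chains ionized at physiological pH are Lys/Arg (+1) and Asp/Glu (−1); with His treated as neutral, nothing else contributes.
Positive (K, R): Lys5, Lys8, Lys23, Arg30, Lys33, Arg34, Lys36 → +7.
Negative (D, E): Glu3, Asp7, Glu14, Asp27, Asp31, Asp32, Glu35 → −7.
Net charge = (+7) + (−7) = 0.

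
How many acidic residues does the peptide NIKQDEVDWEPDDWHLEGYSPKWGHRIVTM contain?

Aspartate (D) and glutamate (E) have carboxylic-acid side chains and are the acidic amino acids.
Matching residues: D5, E6, D8, E10, D12, D13, E17.

7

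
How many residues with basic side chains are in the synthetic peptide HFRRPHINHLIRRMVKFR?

The basic amino acids are Lys (K), Arg (R), and His (H).
Matching residues: H1, R3, R4, H6, H9, R12, R13, K16, R18.

9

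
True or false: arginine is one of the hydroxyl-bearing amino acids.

Serine (S), threonine (T), and tyrosine (Y) each carry a hydroxyl group on the side chain.
Arginine is not in this group.

False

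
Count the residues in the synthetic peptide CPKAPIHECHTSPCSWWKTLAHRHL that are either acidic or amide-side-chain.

Acidic: D, E. Amide-side-chain: N, Q.
Acidic residues here: E8 (1).
Amide-side-chain residues here: none (0).
The two groups share no amino acid, so total = 1 + 0 = 1.

1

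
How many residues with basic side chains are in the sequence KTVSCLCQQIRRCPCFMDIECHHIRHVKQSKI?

9

Lysine (K), arginine (R), and histidine (H) have basic, nitrogen-containing side chains.
Matching residues: K1, R11, R12, H22, H23, R25, H26, K28, K31.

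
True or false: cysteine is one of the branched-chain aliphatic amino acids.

Valine (V), leucine (L), and isoleucine (I) are the branched-chain amino acids.
Cysteine is not in this group.

False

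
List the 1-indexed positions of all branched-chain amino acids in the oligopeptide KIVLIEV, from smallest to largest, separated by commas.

2, 3, 4, 5, 7

The BCAAs are Val, Leu, and Ile — aliphatic side chains with a branch point.
Matching residues: I2, V3, L4, I5, V7.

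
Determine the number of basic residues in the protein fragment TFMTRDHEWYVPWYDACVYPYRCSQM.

The basic amino acids are Lys (K), Arg (R), and His (H).
Matching residues: R5, H7, R22.

3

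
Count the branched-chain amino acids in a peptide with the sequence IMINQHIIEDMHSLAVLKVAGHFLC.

9

V, L, and I make up the branched-chain aliphatic group.
Matching residues: I1, I3, I7, I8, L14, V16, L17, V19, L24.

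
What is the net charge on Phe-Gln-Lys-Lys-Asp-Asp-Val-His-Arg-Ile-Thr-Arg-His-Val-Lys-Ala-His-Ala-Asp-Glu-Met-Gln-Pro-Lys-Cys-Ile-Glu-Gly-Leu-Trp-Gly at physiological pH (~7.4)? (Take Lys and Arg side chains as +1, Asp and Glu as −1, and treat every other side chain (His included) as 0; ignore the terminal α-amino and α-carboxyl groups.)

+1

Positive (K, R): Lys3, Lys4, Arg9, Arg12, Lys15, Lys24 → +6.
Negative (D, E): Asp5, Asp6, Asp19, Glu20, Glu27 → −5.
Net charge = (+6) + (−5) = +1.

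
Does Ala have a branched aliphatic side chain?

No

The BCAAs are Val, Leu, and Ile — aliphatic side chains with a branch point.
Alanine is not in this group.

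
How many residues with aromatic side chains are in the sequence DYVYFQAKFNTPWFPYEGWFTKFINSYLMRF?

Phenylalanine (F), tryptophan (W), and tyrosine (Y) have aromatic ring side chains.
Matching residues: Y2, Y4, F5, F9, W13, F14, Y16, W19, F20, F23, Y27, F31.

12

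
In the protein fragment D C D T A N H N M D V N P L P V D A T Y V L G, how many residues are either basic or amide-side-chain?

4

Basic: H, K, R. Amide-side-chain: N, Q.
Basic residues here: H7 (1).
Amide-side-chain residues here: N6, N8, N12 (3).
The two groups share no amino acid, so total = 1 + 3 = 4.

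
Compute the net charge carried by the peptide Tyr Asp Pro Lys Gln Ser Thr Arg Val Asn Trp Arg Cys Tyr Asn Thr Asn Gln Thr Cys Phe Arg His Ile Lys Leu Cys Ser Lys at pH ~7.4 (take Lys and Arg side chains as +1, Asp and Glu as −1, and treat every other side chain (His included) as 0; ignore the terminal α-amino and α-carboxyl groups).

Positive (K, R): Lys4, Arg8, Arg12, Arg22, Lys25, Lys29 → +6.
Negative (D, E): Asp2 → −1.
Net charge = (+6) + (−1) = +5.

+5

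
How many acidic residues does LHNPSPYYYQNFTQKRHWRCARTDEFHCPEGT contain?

Aspartate (D) and glutamate (E) have carboxylic-acid side chains and are the acidic amino acids.
Matching residues: D24, E25, E30.

3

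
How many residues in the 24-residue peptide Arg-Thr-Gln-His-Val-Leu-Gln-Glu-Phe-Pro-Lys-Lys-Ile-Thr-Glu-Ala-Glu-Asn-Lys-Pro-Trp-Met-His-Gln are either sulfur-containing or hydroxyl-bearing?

Sulfur-containing: C, M. Hydroxyl-bearing: S, T, Y.
Sulfur-containing residues here: Met22 (1).
Hydroxyl-bearing residues here: Thr2, Thr14 (2).
The two groups share no amino acid, so total = 1 + 2 = 3.

3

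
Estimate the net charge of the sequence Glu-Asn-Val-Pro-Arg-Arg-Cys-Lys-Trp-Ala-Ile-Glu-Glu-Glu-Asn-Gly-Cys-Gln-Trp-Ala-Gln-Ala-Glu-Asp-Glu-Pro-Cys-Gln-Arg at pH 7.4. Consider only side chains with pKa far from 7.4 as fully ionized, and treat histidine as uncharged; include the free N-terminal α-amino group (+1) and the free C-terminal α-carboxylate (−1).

-3

The side chains ionized at physiological pH are Lys/Arg (+1) and Asp/Glu (−1); with His treated as neutral, nothing else contributes.
Positive (K, R): Arg5, Arg6, Lys8, Arg29 → +4.
Negative (D, E): Glu1, Glu12, Glu13, Glu14, Glu23, Asp24, Glu25 → −7.
The N-terminus (+1) and C-terminus (−1) cancel.
Net charge = (+4) + (−7) = −3.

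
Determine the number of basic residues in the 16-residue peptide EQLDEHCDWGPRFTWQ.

The basic amino acids are Lys (K), Arg (R), and His (H).
Matching residues: H6, R12.

2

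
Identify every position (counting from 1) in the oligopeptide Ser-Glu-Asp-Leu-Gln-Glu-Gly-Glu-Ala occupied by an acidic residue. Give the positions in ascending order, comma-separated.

The acidic residues are Asp (D) and Glu (E), whose side chains end in a carboxylate group.
Matching residues: Glu2, Asp3, Glu6, Glu8.

2, 3, 6, 8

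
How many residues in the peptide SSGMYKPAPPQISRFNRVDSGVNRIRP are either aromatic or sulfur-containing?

3

Aromatic: F, W, Y. Sulfur-containing: C, M.
Aromatic residues here: Y5, F15 (2).
Sulfur-containing residues here: M4 (1).
The two groups share no amino acid, so total = 2 + 1 = 3.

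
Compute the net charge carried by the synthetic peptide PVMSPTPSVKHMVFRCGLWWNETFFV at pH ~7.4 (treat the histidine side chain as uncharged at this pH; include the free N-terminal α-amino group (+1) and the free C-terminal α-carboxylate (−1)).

+1

The side chains ionized at physiological pH are Lys/Arg (+1) and Asp/Glu (−1); with His treated as neutral, nothing else contributes.
Positive (K, R): K10, R15 → +2.
Negative (D, E): E22 → −1.
The N-terminus (+1) and C-terminus (−1) cancel.
Net charge = (+2) + (−1) = +1.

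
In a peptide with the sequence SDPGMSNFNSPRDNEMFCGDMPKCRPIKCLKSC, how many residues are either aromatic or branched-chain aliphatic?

Aromatic: F, W, Y. Branched-chain aliphatic: I, L, V.
Aromatic residues here: F8, F17 (2).
Branched-chain aliphatic residues here: I27, L30 (2).
The two groups share no amino acid, so total = 2 + 2 = 4.

4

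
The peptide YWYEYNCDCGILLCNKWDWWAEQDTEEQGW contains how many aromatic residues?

8

Phenylalanine (F), tryptophan (W), and tyrosine (Y) have aromatic ring side chains.
Matching residues: Y1, W2, Y3, Y5, W17, W19, W20, W30.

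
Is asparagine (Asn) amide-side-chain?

Only N (asparagine) and Q (glutamine) carry a side-chain carboxamide.
Asparagine is in this group.

Yes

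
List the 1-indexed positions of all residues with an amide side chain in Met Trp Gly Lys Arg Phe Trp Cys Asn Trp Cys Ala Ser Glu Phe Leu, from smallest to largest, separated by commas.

Asparagine (N) and glutamine (Q) have uncharged amide side chains.
Matching residues: Asn9.

9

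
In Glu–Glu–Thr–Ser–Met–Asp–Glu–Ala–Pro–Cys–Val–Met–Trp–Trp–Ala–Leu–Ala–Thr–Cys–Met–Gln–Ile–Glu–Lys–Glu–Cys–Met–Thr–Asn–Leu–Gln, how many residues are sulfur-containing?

7

Only Cys (C) and Met (M) have a sulfur atom in the side chain.
Matching residues: Met5, Cys10, Met12, Cys19, Met20, Cys26, Met27.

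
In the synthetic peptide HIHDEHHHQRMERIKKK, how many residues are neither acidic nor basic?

Acidic: D, E. Basic: K, R, H. All other residues are neither.
Matching residues: I2, Q9, M11, I14.

4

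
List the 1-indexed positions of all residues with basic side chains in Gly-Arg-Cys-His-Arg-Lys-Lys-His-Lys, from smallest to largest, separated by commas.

The basic amino acids are Lys (K), Arg (R), and His (H).
Matching residues: Arg2, His4, Arg5, Lys6, Lys7, His8, Lys9.

2, 4, 5, 6, 7, 8, 9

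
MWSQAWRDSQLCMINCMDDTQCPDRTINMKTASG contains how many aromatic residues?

F, W, and Y each carry an aromatic ring on the side chain.
Matching residues: W2, W6.

2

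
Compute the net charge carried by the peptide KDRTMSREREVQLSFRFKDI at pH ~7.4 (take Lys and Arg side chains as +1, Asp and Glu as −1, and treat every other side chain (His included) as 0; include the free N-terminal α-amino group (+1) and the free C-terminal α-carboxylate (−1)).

Positive (K, R): K1, R3, R7, R9, R16, K18 → +6.
Negative (D, E): D2, E8, E10, D19 → −4.
The N-terminus (+1) and C-terminus (−1) cancel.
Net charge = (+6) + (−4) = +2.

+2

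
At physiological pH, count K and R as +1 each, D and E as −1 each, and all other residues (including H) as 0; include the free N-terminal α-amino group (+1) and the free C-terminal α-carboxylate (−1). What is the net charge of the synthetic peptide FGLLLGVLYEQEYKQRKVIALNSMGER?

Positive (K, R): K14, R16, K17, R27 → +4.
Negative (D, E): E10, E12, E26 → −3.
The N-terminus (+1) and C-terminus (−1) cancel.
Net charge = (+4) + (−3) = +1.

+1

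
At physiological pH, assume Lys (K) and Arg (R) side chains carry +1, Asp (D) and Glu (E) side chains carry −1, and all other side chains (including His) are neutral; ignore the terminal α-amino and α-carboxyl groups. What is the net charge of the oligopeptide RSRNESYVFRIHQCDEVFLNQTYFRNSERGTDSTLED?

Positive (K, R): R1, R3, R10, R25, R29 → +5.
Negative (D, E): E5, D15, E16, E28, D32, E36, D37 → −7.
Net charge = (+5) + (−7) = −2.

-2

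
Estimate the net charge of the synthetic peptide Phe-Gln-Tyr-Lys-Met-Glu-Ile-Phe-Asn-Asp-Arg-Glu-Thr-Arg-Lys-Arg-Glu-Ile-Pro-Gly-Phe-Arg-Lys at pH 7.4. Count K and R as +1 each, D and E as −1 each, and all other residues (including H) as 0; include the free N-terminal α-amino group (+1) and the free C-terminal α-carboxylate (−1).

Positive (K, R): Lys4, Arg11, Arg14, Lys15, Arg16, Arg22, Lys23 → +7.
Negative (D, E): Glu6, Asp10, Glu12, Glu17 → −4.
The N-terminus (+1) and C-terminus (−1) cancel.
Net charge = (+7) + (−4) = +3.

+3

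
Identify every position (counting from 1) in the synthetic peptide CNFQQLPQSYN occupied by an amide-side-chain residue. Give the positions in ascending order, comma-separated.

Only N (asparagine) and Q (glutamine) carry a side-chain carboxamide.
Matching residues: N2, Q4, Q5, Q8, N11.

2, 4, 5, 8, 11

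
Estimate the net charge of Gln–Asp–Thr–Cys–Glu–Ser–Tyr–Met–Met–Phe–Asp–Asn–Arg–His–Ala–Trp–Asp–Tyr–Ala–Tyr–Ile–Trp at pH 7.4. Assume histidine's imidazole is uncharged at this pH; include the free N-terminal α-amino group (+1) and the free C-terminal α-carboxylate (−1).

The side chains ionized at physiological pH are Lys/Arg (+1) and Asp/Glu (−1); with His treated as neutral, nothing else contributes.
Positive (K, R): Arg13 → +1.
Negative (D, E): Asp2, Glu5, Asp11, Asp17 → −4.
The N-terminus (+1) and C-terminus (−1) cancel.
Net charge = (+1) + (−4) = −3.

-3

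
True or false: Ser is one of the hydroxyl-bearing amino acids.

S, T, and Y are the three residues with a side-chain hydroxyl.
Serine is in this group.

True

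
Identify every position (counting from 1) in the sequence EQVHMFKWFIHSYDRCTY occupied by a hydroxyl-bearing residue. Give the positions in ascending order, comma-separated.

12, 13, 17, 18

Matching residues: S12, Y13, T17, Y18.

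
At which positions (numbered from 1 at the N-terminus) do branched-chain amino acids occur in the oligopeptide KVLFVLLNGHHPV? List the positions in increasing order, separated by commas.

Valine (V), leucine (L), and isoleucine (I) are the branched-chain amino acids.
Matching residues: V2, L3, V5, L6, L7, V13.

2, 3, 5, 6, 7, 13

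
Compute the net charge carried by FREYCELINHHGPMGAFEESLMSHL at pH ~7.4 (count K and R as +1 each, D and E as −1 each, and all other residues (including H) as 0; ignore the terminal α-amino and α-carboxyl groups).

-3

Positive (K, R): R2 → +1.
Negative (D, E): E3, E6, E18, E19 → −4.
Net charge = (+1) + (−4) = −3.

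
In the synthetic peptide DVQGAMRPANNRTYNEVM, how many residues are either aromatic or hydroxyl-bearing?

Aromatic: F, W, Y. Hydroxyl-bearing: S, T, Y.
Aromatic residues here: Y14 (1).
Hydroxyl-bearing residues here: T13, Y14 (2).
Y is in both groups, so the 1 Y residue must not be double-counted.
Total = 1 + 2 − 1 = 2.

2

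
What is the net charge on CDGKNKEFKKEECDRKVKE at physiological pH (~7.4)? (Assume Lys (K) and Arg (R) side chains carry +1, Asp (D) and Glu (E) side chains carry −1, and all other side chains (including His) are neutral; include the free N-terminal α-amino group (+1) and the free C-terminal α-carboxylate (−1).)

Positive (K, R): K4, K6, K9, K10, R15, K16, K18 → +7.
Negative (D, E): D2, E7, E11, E12, D14, E19 → −6.
The N-terminus (+1) and C-terminus (−1) cancel.
Net charge = (+7) + (−6) = +1.

+1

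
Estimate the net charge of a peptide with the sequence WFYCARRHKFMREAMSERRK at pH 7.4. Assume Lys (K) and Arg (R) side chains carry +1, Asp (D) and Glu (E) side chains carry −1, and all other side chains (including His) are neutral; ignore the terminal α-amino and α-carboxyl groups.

+5

Positive (K, R): R6, R7, K9, R12, R18, R19, K20 → +7.
Negative (D, E): E13, E17 → −2.
Net charge = (+7) + (−2) = +5.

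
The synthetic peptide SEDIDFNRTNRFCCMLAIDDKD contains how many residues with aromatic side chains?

The aromatic amino acids are Phe (F, benzyl), Trp (W, indole), and Tyr (Y, phenol).
Matching residues: F6, F12.

2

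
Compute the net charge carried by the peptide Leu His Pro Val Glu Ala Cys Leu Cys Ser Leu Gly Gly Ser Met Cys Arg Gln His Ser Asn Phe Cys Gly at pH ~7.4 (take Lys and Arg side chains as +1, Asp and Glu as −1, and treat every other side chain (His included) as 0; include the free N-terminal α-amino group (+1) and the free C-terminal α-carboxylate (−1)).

0

Positive (K, R): Arg17 → +1.
Negative (D, E): Glu5 → −1.
The N-terminus (+1) and C-terminus (−1) cancel.
Net charge = (+1) + (−1) = 0.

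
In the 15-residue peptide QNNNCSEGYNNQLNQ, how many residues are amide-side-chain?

The amide-side-chain residues are Asn (N) and Gln (Q).
Matching residues: Q1, N2, N3, N4, N10, N11, Q12, N14, Q15.

9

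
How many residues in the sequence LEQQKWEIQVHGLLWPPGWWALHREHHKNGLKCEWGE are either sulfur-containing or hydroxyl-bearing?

1

Sulfur-containing: C, M. Hydroxyl-bearing: S, T, Y.
Sulfur-containing residues here: C33 (1).
Hydroxyl-bearing residues here: none (0).
The two groups share no amino acid, so total = 1 + 0 = 1.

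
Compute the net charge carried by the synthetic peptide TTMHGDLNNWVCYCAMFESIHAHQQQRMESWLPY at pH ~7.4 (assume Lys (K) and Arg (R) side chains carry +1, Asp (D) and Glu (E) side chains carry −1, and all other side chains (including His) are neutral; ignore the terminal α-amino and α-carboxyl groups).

Positive (K, R): R27 → +1.
Negative (D, E): D6, E18, E29 → −3.
Net charge = (+1) + (−3) = −2.

-2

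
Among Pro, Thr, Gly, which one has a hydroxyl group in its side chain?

Thr

Serine (S), threonine (T), and tyrosine (Y) each carry a hydroxyl group on the side chain.
Of the listed options, only Thr belongs to this group.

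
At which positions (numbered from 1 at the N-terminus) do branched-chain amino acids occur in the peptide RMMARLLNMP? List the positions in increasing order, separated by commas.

V, L, and I make up the branched-chain aliphatic group.
Matching residues: L6, L7.

6, 7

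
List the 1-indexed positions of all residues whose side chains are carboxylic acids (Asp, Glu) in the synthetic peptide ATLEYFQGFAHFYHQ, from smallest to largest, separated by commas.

4

Matching residues: E4.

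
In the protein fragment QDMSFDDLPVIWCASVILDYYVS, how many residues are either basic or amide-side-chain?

Basic: H, K, R. Amide-side-chain: N, Q.
Basic residues here: none (0).
Amide-side-chain residues here: Q1 (1).
The two groups share no amino acid, so total = 0 + 1 = 1.

1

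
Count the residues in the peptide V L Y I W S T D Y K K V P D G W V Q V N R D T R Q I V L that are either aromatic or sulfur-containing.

Aromatic: F, W, Y. Sulfur-containing: C, M.
Aromatic residues here: Y3, W5, Y9, W16 (4).
Sulfur-containing residues here: none (0).
The two groups share no amino acid, so total = 4 + 0 = 4.

4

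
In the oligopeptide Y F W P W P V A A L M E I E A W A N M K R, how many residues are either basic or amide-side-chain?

Basic: H, K, R. Amide-side-chain: N, Q.
Basic residues here: K20, R21 (2).
Amide-side-chain residues here: N18 (1).
The two groups share no amino acid, so total = 2 + 1 = 3.

3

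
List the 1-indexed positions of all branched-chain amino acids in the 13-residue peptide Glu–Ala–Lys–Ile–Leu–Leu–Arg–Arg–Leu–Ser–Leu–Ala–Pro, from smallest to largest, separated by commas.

4, 5, 6, 9, 11

The BCAAs are Val, Leu, and Ile — aliphatic side chains with a branch point.
Matching residues: Ile4, Leu5, Leu6, Leu9, Leu11.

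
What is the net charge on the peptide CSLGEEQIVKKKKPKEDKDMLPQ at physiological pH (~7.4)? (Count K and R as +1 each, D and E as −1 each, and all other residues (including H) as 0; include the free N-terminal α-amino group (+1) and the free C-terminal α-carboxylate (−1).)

Positive (K, R): K10, K11, K12, K13, K15, K18 → +6.
Negative (D, E): E5, E6, E16, D17, D19 → −5.
The N-terminus (+1) and C-terminus (−1) cancel.
Net charge = (+6) + (−5) = +1.

+1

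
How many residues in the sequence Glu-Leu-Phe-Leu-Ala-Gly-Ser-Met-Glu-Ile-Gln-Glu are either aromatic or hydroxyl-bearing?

Aromatic: F, W, Y. Hydroxyl-bearing: S, T, Y.
Aromatic residues here: Phe3 (1).
Hydroxyl-bearing residues here: Ser7 (1).
(Y belongs to both groups, but none appear in this sequence.) Total = 1 + 1 = 2.

2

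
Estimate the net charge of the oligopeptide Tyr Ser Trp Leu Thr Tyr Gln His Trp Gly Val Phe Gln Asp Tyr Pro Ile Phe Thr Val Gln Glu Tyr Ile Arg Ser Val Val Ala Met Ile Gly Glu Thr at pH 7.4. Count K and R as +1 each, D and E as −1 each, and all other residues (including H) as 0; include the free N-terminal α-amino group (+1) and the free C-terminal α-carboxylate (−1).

-2

Positive (K, R): Arg25 → +1.
Negative (D, E): Asp14, Glu22, Glu33 → −3.
The N-terminus (+1) and C-terminus (−1) cancel.
Net charge = (+1) + (−3) = −2.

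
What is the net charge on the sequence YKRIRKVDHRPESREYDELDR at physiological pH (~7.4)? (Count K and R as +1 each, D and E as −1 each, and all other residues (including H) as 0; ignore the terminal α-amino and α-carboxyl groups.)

Positive (K, R): K2, R3, R5, K6, R10, R14, R21 → +7.
Negative (D, E): D8, E12, E15, D17, E18, D20 → −6.
Net charge = (+7) + (−6) = +1.

+1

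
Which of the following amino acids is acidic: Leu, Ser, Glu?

Glu

The acidic residues are Asp (D) and Glu (E), whose side chains end in a carboxylate group.
Of the listed options, only Glu belongs to this group.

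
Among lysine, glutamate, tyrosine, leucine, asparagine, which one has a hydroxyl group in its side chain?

Serine (S), threonine (T), and tyrosine (Y) each carry a hydroxyl group on the side chain.
Of the listed options, only tyrosine belongs to this group.

tyrosine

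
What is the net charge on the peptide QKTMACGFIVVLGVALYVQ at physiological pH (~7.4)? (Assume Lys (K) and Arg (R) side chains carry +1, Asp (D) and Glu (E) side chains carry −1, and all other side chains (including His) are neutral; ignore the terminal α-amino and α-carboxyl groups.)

+1

Positive (K, R): K2 → +1.
Negative (D, E): none → −0.
Net charge = (+1) + (−0) = +1.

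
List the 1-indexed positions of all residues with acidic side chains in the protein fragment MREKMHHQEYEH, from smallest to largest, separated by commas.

3, 9, 11

Aspartate (D) and glutamate (E) have carboxylic-acid side chains and are the acidic amino acids.
Matching residues: E3, E9, E11.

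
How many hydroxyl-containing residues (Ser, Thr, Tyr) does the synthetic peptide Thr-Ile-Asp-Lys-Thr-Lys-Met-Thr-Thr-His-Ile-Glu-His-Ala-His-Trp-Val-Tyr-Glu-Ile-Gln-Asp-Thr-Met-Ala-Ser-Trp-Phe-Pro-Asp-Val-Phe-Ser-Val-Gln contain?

8

Matching residues: Thr1, Thr5, Thr8, Thr9, Tyr18, Thr23, Ser26, Ser33.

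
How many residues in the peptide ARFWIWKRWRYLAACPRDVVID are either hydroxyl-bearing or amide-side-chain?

1

Hydroxyl-bearing: S, T, Y. Amide-side-chain: N, Q.
Hydroxyl-bearing residues here: Y11 (1).
Amide-side-chain residues here: none (0).
The two groups share no amino acid, so total = 1 + 0 = 1.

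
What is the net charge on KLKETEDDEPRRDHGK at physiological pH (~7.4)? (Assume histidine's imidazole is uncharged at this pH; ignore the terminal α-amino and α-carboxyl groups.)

-1

The side chains ionized at physiological pH are Lys/Arg (+1) and Asp/Glu (−1); with His treated as neutral, nothing else contributes.
Positive (K, R): K1, K3, R11, R12, K16 → +5.
Negative (D, E): E4, E6, D7, D8, E9, D13 → −6.
Net charge = (+5) + (−6) = −1.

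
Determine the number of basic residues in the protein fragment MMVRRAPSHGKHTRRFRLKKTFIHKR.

K, R, and H are the three residues with basic side chains (ε-amine, guanidinium, and imidazole respectively).
Matching residues: R4, R5, H9, K11, H12, R14, R15, R17, K19, K20, H24, K25, R26.

13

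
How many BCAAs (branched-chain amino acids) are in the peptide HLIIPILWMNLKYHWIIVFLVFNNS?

11

The BCAAs are Val, Leu, and Ile — aliphatic side chains with a branch point.
Matching residues: L2, I3, I4, I6, L7, L11, I16, I17, V18, L20, V21.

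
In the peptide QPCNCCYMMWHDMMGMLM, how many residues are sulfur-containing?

9

Only Cys (C) and Met (M) have a sulfur atom in the side chain.
Matching residues: C3, C5, C6, M8, M9, M13, M14, M16, M18.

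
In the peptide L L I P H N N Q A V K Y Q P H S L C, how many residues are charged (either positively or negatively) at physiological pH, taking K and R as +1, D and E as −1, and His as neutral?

1

Charged side chains at pH ~7.4: K, R (positive); D, E (negative).
Matching residues: K11.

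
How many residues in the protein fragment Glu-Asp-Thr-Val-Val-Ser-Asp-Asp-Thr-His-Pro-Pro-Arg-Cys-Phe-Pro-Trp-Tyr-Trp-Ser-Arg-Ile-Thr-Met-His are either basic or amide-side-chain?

4

Basic: H, K, R. Amide-side-chain: N, Q.
Basic residues here: His10, Arg13, Arg21, His25 (4).
Amide-side-chain residues here: none (0).
The two groups share no amino acid, so total = 4 + 0 = 4.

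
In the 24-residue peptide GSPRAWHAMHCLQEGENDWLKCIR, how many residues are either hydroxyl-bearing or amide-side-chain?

Hydroxyl-bearing: S, T, Y. Amide-side-chain: N, Q.
Hydroxyl-bearing residues here: S2 (1).
Amide-side-chain residues here: Q13, N17 (2).
The two groups share no amino acid, so total = 1 + 2 = 3.

3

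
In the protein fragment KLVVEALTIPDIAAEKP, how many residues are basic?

Lysine (K), arginine (R), and histidine (H) have basic, nitrogen-containing side chains.
Matching residues: K1, K16.

2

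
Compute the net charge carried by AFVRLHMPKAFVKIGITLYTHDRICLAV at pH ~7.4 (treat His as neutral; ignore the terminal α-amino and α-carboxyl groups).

At pH ~7.4 the Lys and Arg side chains are protonated (+1), the Asp and Glu side chains are deprotonated (−1), and with His taken as neutral all other side chains carry no charge.
Positive (K, R): R4, K9, K13, R23 → +4.
Negative (D, E): D22 → −1.
Net charge = (+4) + (−1) = +3.

+3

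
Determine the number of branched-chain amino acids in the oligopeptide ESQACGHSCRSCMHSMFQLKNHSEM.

1

The BCAAs are Val, Leu, and Ile — aliphatic side chains with a branch point.
Matching residues: L19.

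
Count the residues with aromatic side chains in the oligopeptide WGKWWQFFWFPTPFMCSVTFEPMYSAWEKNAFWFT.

14

The aromatic amino acids are Phe (F, benzyl), Trp (W, indole), and Tyr (Y, phenol).
Matching residues: W1, W4, W5, F7, F8, W9, F10, F14, F20, Y24, W27, F32, W33, F34.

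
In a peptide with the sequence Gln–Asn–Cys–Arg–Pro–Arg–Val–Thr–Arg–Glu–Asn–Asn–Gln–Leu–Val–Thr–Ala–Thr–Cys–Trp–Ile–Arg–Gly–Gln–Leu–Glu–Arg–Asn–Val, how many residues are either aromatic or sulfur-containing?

3

Aromatic: F, W, Y. Sulfur-containing: C, M.
Aromatic residues here: Trp20 (1).
Sulfur-containing residues here: Cys3, Cys19 (2).
The two groups share no amino acid, so total = 1 + 2 = 3.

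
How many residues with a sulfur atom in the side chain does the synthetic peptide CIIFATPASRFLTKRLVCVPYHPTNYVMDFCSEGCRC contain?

6

Cysteine (C, thiol) and methionine (M, thioether) are the two sulfur-containing amino acids.
Matching residues: C1, C18, M28, C31, C35, C37.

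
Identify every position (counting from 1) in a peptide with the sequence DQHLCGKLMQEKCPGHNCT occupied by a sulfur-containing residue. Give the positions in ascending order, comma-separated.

5, 9, 13, 18

Only Cys (C) and Met (M) have a sulfur atom in the side chain.
Matching residues: C5, M9, C13, C18.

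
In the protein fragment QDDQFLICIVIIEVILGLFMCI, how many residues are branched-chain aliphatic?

11

Valine (V), leucine (L), and isoleucine (I) are the branched-chain amino acids.
Matching residues: L6, I7, I9, V10, I11, I12, V14, I15, L16, L18, I22.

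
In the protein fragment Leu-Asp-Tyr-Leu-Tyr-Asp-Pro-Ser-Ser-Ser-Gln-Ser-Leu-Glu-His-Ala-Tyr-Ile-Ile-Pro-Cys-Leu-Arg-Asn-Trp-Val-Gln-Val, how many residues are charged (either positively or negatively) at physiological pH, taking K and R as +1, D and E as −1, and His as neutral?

Charged side chains at pH ~7.4: K, R (positive); D, E (negative).
Matching residues: Asp2, Asp6, Glu14, Arg23.

4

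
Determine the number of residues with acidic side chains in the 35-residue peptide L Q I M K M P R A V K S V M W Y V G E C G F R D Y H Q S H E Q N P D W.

Only D (aspartate) and E (glutamate) carry a side-chain carboxylic acid.
Matching residues: E19, D24, E30, D34.

4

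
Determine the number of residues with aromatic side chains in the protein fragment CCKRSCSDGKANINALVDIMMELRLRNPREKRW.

1

Phenylalanine (F), tryptophan (W), and tyrosine (Y) have aromatic ring side chains.
Matching residues: W33.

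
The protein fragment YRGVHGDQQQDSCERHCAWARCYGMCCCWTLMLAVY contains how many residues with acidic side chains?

The acidic residues are Asp (D) and Glu (E), whose side chains end in a carboxylate group.
Matching residues: D7, D11, E14.

3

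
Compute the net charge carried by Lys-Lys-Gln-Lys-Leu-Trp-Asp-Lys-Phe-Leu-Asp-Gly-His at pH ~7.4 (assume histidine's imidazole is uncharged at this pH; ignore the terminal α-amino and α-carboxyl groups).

The side chains ionized at physiological pH are Lys/Arg (+1) and Asp/Glu (−1); with His treated as neutral, nothing else contributes.
Positive (K, R): Lys1, Lys2, Lys4, Lys8 → +4.
Negative (D, E): Asp7, Asp11 → −2.
Net charge = (+4) + (−2) = +2.

+2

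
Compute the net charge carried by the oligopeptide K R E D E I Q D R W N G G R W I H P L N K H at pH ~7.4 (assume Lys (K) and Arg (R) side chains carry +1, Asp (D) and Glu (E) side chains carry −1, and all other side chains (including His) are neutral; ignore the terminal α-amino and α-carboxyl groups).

Positive (K, R): K1, R2, R9, R14, K21 → +5.
Negative (D, E): E3, D4, E5, D8 → −4.
Net charge = (+5) + (−4) = +1.

+1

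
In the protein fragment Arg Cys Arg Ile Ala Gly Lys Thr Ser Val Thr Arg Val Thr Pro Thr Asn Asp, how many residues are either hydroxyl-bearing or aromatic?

5

Hydroxyl-bearing: S, T, Y. Aromatic: F, W, Y.
Hydroxyl-bearing residues here: Thr8, Ser9, Thr11, Thr14, Thr16 (5).
Aromatic residues here: none (0).
(Y belongs to both groups, but none appear in this sequence.) Total = 5 + 0 = 5.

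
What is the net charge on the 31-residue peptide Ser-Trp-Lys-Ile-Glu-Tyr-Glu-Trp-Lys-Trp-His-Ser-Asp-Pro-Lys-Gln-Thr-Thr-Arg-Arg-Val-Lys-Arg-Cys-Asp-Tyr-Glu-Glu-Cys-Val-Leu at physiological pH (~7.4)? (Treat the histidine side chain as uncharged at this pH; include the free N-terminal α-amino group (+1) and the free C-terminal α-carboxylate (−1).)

Near pH 7.4, K and R contribute +1 each, D and E contribute −1 each, and every other side chain (His included, as stated) is uncharged.
Positive (K, R): Lys3, Lys9, Lys15, Arg19, Arg20, Lys22, Arg23 → +7.
Negative (D, E): Glu5, Glu7, Asp13, Asp25, Glu27, Glu28 → −6.
The N-terminus (+1) and C-terminus (−1) cancel.
Net charge = (+7) + (−6) = +1.

+1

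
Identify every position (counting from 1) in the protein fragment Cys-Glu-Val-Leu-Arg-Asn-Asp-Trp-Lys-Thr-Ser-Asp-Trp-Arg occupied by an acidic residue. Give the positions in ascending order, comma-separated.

Only D (aspartate) and E (glutamate) carry a side-chain carboxylic acid.
Matching residues: Glu2, Asp7, Asp12.

2, 7, 12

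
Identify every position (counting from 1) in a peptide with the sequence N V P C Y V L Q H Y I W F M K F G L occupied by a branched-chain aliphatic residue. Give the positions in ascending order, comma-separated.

2, 6, 7, 11, 18

The BCAAs are Val, Leu, and Ile — aliphatic side chains with a branch point.
Matching residues: V2, V6, L7, I11, L18.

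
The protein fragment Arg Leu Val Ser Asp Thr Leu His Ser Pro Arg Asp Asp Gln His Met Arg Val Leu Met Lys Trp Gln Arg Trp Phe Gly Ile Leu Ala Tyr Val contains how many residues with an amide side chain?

Asparagine (N) and glutamine (Q) have uncharged amide side chains.
Matching residues: Gln14, Gln23.

2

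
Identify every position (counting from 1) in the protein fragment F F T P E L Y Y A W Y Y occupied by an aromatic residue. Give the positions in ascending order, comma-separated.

1, 2, 7, 8, 10, 11, 12

The aromatic amino acids are Phe (F, benzyl), Trp (W, indole), and Tyr (Y, phenol).
Matching residues: F1, F2, Y7, Y8, W10, Y11, Y12.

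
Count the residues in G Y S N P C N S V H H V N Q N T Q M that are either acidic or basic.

Acidic: D, E. Basic: H, K, R.
Acidic residues here: none (0).
Basic residues here: H10, H11 (2).
The two groups share no amino acid, so total = 0 + 2 = 2.

2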